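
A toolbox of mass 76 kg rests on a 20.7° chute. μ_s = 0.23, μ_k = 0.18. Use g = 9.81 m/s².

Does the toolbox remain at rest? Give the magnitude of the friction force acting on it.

f ≈ 126 N

N = m g cos θ = 697 N.
Down-slope weight component: m g sin θ = 264 N.
μ_s N = 160 N.
264 > 160 N, so it slides; kinetic friction f = μ_k N = 0.18×697 = 126 N.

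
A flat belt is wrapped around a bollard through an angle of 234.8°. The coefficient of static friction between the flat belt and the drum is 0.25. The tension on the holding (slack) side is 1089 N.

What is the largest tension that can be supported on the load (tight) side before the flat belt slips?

At impending slip the capstan equation gives T₂/T₁ = e^{μβ} with β in radians.
β = 234.8° × π/180 = 4.098 rad.
e^{μβ} = e^{0.25×4.098} = 2.786.
T₂ = T₁ · e^{μβ} = 1089 × 2.786 = 3030 N.

T_max ≈ 3030 N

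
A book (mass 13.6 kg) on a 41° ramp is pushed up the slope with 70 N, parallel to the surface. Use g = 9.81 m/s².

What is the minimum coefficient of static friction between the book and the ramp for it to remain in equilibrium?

N = m g cos θ = 100.7 N.
Friction must make up the shortfall along the incline: f = m g sin θ − P = 87.53 − 70 = 17.53 N.
At the threshold f = μ_s N, so μ_s,min = 17.53/100.7 = 0.174.

μ_s,min ≈ 0.174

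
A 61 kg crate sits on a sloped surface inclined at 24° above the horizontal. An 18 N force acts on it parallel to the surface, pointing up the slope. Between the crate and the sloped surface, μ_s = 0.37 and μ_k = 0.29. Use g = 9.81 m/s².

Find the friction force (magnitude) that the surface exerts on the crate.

Normal force: N = m g cos θ = 61 × 9.81 × cos 24° = 546.7 N.
For equilibrium along the incline the friction force must supply f = m g sin θ − P = 243.4 − 18 = 225.4 N (positive meaning up-slope).
Static friction can supply at most μ_s N = 202.3 N.
Since |225.4| > 202.3 N, static friction cannot hold it; the crate slides down the incline and kinetic friction applies: f = μ_k N = 0.29 × 546.7 = 159 N.

f ≈ 159 N (up the incline)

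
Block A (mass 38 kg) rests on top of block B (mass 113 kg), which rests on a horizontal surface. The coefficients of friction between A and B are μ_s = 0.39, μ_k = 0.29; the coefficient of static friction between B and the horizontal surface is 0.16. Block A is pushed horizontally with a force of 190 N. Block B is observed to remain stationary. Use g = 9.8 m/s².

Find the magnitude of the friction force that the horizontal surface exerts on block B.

The normal force B exerts on A is simply A's weight, N₁ = 372.4 N.
So the A–B interface can sustain at most μ_s N₁ = 145.2 N of static friction.
P = 190 N exceeds that limit, so A slips over B and the interface friction becomes kinetic: f₁ = μ_k N₁ = 0.29×372.4 = 108 N.
By Newton's third law B feels 108 N forward from A. With B stationary, the floor's static friction on B balances it: f₂ = 108 N (well within μ_s(m_A+m_B)g = 236.8 N).

f ≈ 108 N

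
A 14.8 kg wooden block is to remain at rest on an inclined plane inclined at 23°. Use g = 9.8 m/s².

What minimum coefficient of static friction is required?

At the slip threshold m g sin θ = μ_s m g cos θ, so μ_s,min = tan θ.
μ_s,min = tan 23° = 0.424.

μ_s,min ≈ 0.424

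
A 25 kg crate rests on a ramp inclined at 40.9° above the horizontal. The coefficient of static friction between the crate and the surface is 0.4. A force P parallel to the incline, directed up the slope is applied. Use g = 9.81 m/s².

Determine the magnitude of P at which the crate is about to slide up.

At impending motion up the slope, friction acts down-slope at its limit: f = μ_s N.
P is parallel to the surface, so N = m g cos θ = 185 N.
Along the incline: P = m g sin θ + μ_s N = 161 + 0.4×185 = 235 N.

P ≈ 235 N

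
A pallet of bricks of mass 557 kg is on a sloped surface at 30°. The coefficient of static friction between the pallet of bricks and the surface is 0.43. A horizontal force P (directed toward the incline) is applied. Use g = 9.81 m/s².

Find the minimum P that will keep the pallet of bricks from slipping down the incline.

The pallet of bricks tends to slide down (tan θ > μ_s), so at the point of impending slip friction acts up-slope at its limit: f = μ_s N.
Perpendicular to the incline: N = m g cos θ + P sin θ.
Along the incline: P cos θ + μ_s N = m g sin θ, i.e. P cos θ + μ_s (m g cos θ + P sin θ) = m g sin θ.
Solving, P (cos θ + μ_s sin θ) = m g (sin θ − μ_s cos θ), so P = 5460×0.1276/1.081 = 645 N.

P_min ≈ 645 N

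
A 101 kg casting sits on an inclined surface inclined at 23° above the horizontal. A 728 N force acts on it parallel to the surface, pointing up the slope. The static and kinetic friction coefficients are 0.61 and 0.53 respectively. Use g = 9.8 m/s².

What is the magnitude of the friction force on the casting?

f ≈ 341 N (down the incline)

Perpendicular to the surface, N = m g cos θ = 101·9.8·cos 23° = 911.1 N.
For equilibrium along the incline the friction force must supply f = m g sin θ − P = 386.7 − 728 = -341.3 N (positive meaning up-slope).
Static friction can supply at most μ_s N = 555.8 N.
Since |-341.3| ≤ 555.8 N, static friction is sufficient; f equals the required value, not μ_s N.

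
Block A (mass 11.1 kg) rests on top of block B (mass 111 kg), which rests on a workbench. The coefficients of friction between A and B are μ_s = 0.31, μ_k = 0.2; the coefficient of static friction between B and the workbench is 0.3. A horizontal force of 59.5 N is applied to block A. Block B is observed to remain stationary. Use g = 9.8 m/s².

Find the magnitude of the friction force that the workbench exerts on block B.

f ≈ 21.8 N

Between the blocks, N₁ = m_A g = 108.8 N.
So the A–B interface can sustain at most μ_s N₁ = 33.72 N of static friction.
Since P = 59.5 N > 33.72 N, A slides on B; the A–B friction is kinetic: f₁ = μ_k N₁ = 0.2×108.8 = 21.8 N.
By Newton's third law B feels 21.8 N forward from A. With B stationary, the floor's static friction on B balances it: f₂ = 21.8 N (well within μ_s(m_A+m_B)g = 359 N).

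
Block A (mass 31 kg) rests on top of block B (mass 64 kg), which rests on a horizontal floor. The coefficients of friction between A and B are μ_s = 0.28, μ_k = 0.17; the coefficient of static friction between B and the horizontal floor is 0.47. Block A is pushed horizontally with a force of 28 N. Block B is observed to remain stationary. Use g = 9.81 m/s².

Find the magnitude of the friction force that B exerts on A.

f ≈ 28 N

Normal force at the A–B interface: N₁ = m_A g = 304.1 N.
Maximum static friction on A from B: μ_s N₁ = 0.28×304.1 = 85.15 N.
Since P = 28 N ≤ 85.15 N, A does not slip on B; friction on A equals P = 28 N.
By Newton's third law B feels 28 N forward from A. With B stationary, the floor's static friction on B balances it: f₂ = 28 N (well within μ_s(m_A+m_B)g = 438 N).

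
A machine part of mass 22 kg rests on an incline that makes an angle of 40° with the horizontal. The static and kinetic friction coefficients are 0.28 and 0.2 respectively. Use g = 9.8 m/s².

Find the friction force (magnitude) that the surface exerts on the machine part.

f ≈ 33 N (up the incline)

Normal force: N = m g cos θ = 22 × 9.8 × cos 40° = 165.2 N.
For equilibrium along the incline, friction must balance the weight component: f = m g sin θ = 138.6 N up the slope.
Maximum static friction available: μ_s N = 0.28 × 165.2 = 46.24 N.
Since |138.6| > 46.24 N, static friction cannot hold it; the machine part slides down the incline and kinetic friction applies: f = μ_k N = 0.2 × 165.2 = 33 N.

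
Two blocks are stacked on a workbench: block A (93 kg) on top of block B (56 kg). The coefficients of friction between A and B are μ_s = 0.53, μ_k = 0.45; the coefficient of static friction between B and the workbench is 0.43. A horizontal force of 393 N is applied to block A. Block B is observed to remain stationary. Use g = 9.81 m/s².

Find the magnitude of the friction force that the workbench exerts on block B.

Between the blocks, N₁ = m_A g = 912.3 N.
Maximum static friction on A from B: μ_s N₁ = 0.53×912.3 = 483.5 N.
Since P = 393 N ≤ 483.5 N, A does not slip on B; friction on A equals P = 393 N.
B experiences an equal 393 N forward from A (third law). B is in equilibrium, so the floor supplies f₂ = 393 N of static friction (limit μ_s(m_A+m_B)g = 628.5 N, not exceeded).

f ≈ 393 N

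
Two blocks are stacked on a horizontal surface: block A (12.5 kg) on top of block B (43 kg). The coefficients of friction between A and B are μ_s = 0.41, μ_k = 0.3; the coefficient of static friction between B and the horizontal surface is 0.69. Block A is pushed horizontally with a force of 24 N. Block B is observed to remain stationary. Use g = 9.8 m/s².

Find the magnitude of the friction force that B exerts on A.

Between the blocks, N₁ = m_A g = 122.5 N.
Maximum static friction on A from B: μ_s N₁ = 0.41×122.5 = 50.23 N.
Since P = 24 N ≤ 50.23 N, A does not slip on B; friction on A equals P = 24 N.
B experiences an equal 24 N forward from A (third law). B is in equilibrium, so the floor supplies f₂ = 24 N of static friction (limit μ_s(m_A+m_B)g = 375.3 N, not exceeded).

f ≈ 24 N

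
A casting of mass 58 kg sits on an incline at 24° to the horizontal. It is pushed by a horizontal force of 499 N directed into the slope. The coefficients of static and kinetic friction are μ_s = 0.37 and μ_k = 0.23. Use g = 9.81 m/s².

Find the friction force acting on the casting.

f ≈ 224 N (down the incline)

The horizontal push has a component P sin θ into the surface, so N = m g cos θ + P sin θ = 519.8 + 203 = 722.8 N.
Along the incline, the net driving force (taking up-slope positive) is P cos θ − m g sin θ = 455.9 − 231.4 = 224.4 N, so equilibrium requires friction f = -224.4 N (down-slope).
The limit of static friction is μ_s N = 267.4 N.
Since 224.4 N is within the 267.4 N limit, the casting stays put and friction is exactly 224 N.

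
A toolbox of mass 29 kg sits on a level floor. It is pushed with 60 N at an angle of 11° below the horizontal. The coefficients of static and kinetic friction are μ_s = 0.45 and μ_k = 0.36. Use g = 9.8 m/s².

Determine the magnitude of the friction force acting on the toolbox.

f ≈ 58.9 N

Vertical equilibrium gives N = m g + P sin α = 295.6 N.
Horizontally, friction must balance P cos α = 58.9 N.
μ_s N = 0.45 × 295.6 = 133 N.
Since 58.9 N does not exceed the limit, the toolbox stays at rest and f = 58.9 N.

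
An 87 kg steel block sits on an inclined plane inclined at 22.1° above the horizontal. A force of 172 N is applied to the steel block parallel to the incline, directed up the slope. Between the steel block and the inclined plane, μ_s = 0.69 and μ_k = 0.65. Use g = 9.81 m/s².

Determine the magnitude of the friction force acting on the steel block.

The normal reaction is N = m g cos θ = 790.8 N.
Parallel to the incline, ΣF = 0 gives f = m g sin θ − P = 321.1 − 172 = 149.1 N (up-slope positive).
Static friction can supply at most μ_s N = 545.6 N.
Since |149.1| ≤ 545.6 N, static friction is sufficient; f equals the required value, not μ_s N.

f ≈ 149 N (up the incline)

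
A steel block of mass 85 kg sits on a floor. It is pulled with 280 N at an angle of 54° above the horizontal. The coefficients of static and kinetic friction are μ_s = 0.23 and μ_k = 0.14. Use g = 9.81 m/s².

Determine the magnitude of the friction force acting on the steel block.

f ≈ 85 N

N = m g − P sin α = 833.9 − 280×sin 54° = 607.3 N.
Horizontally, friction must balance P cos α = 164.6 N.
μ_s N = 0.23 × 607.3 = 139.7 N.
164.6 > 139.7 N → the steel block slides; f = μ_k N = 0.14×607.3 = 85 N.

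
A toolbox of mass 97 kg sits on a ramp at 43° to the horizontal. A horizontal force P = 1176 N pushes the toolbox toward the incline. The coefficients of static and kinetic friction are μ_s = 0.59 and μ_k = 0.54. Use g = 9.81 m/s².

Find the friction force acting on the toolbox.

f ≈ 211 N (down the incline)

The horizontal push has a component P sin θ into the surface, so N = m g cos θ + P sin θ = 695.9 + 802 = 1498 N.
Along the incline, the net driving force (taking up-slope positive) is P cos θ − m g sin θ = 860.1 − 649 = 211.1 N, so equilibrium requires friction f = -211.1 N (down-slope).
The limit of static friction is μ_s N = 883.8 N.
|f_req| = 211.1 ≤ 883.8 N → the toolbox is in equilibrium; friction equals the required value.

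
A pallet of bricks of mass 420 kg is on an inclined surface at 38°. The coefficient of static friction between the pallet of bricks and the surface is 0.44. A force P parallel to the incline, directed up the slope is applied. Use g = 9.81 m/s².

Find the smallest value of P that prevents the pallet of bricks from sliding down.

The pallet of bricks tends to slide down (tan θ > μ_s), so at the point of impending slip friction acts up-slope at its limit: f = μ_s N.
P is parallel to the surface, so N = m g cos θ = 3250 N.
Along the incline: P + μ_s N = m g sin θ, so P = 2540 − 0.44×3250 = 1110 N.

P_min ≈ 1110 N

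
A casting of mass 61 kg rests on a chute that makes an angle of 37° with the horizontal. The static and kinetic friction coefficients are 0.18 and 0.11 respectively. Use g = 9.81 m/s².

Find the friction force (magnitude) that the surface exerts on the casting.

f ≈ 52.6 N (up the incline)

Normal force: N = m g cos θ = 61 × 9.81 × cos 37° = 477.9 N.
Along the slope the weight component is m g sin θ = 360.1 N; friction must supply exactly this, acting up-slope.
Maximum static friction available: μ_s N = 0.18 × 477.9 = 86.02 N.
|360.1| exceeds 86.02 N, so the casting slips down-slope; friction is kinetic, f = μ_k N = 0.11×477.9 = 52.6 N.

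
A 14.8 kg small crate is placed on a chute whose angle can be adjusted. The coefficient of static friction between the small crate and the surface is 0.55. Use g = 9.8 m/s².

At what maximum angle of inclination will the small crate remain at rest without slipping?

At the slip threshold, m g sin θ = μ_s · m g cos θ, so tan θ = μ_s.
θ_max = arctan(0.55) = 28.8°.

θ_max ≈ 28.8°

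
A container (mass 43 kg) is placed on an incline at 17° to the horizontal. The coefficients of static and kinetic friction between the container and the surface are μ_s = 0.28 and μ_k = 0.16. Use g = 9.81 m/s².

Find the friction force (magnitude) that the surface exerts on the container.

f ≈ 64.5 N (up the incline)

Perpendicular to the surface, N = m g cos θ = 43·9.81·cos 17° = 403.4 N.
Along the slope the weight component is m g sin θ = 123.3 N; friction must supply exactly this, acting up-slope.
Maximum static friction available: μ_s N = 0.28 × 403.4 = 113 N.
|123.3| exceeds 113 N, so the container slips down-slope; friction is kinetic, f = μ_k N = 0.16×403.4 = 64.5 N.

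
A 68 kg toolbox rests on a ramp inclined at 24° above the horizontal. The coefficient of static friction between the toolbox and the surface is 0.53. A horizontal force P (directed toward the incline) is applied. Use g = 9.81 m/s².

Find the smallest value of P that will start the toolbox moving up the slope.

P ≈ 851 N

At impending motion up the slope, friction acts down-slope at its limit: f = μ_s N.
Perpendicular to the incline: N = m g cos θ + P sin θ.
Along the incline: P cos θ = m g sin θ + μ_s N = m g sin θ + μ_s (m g cos θ + P sin θ).
Solving, P (cos θ − μ_s sin θ) = m g (sin θ + μ_s cos θ), so P = 68×9.81×(sin 24° + 0.53 cos 24°)/(cos 24° − 0.53 sin 24°) = 667×0.8909/0.698 = 851 N.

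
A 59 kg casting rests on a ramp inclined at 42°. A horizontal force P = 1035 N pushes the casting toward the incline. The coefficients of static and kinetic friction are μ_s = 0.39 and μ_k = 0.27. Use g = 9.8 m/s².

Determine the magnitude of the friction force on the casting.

f ≈ 382 N (down the incline)

Normal direction: N = m g cos θ + P sin θ = 1122 N.
Along the incline, the net driving force (taking up-slope positive) is P cos θ − m g sin θ = 769.2 − 386.9 = 382.3 N, so equilibrium requires friction f = -382.3 N (down-slope).
Maximum static friction: μ_s N = 0.39 × 1122 = 437.7 N.
|f_req| = 382.3 ≤ 437.7 N → the casting is in equilibrium; friction equals the required value.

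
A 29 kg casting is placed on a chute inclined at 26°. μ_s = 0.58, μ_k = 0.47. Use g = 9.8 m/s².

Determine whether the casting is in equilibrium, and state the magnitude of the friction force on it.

N = m g cos θ = 255 N.
Down-slope weight component: m g sin θ = 125 N.
μ_s N = 148 N.
125 ≤ 148 N, so it stays put; friction = 125 N.

f ≈ 125 N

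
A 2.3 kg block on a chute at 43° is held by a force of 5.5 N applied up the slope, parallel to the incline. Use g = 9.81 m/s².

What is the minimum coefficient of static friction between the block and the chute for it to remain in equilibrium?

N = m g cos θ = 16.5 N.
Friction must make up the shortfall along the incline: f = m g sin θ − P = 15.39 − 5.5 = 9.888 N.
At the threshold f = μ_s N, so μ_s,min = 9.888/16.5 = 0.599.

μ_s,min ≈ 0.599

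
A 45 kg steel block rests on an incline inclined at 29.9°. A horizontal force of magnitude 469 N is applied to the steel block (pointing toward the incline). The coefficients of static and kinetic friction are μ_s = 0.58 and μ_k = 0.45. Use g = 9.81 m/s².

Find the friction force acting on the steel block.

f ≈ 187 N (down the incline)

The horizontal push has a component P sin θ into the surface, so N = m g cos θ + P sin θ = 382.7 + 233.8 = 616.5 N.
Parallel to the incline: P cos θ − m g sin θ = 406.6 − 220.1 = 186.5 N; the friction needed to balance this is 186.5 N acting down the slope.
The limit of static friction is μ_s N = 357.6 N.
|f_req| = 186.5 ≤ 357.6 N → the steel block is in equilibrium; friction equals the required value.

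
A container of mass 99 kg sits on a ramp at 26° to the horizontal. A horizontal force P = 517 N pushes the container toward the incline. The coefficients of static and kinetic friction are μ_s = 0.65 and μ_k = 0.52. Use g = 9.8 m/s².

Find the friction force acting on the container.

f ≈ 39.4 N (down the incline)

Resolve perpendicular to the incline: N = m g cos θ + P sin θ = 99×9.8×cos 26° + 517×sin 26° = 1099 N.
Parallel to the incline: P cos θ − m g sin θ = 464.7 − 425.3 = 39.37 N; the friction needed to balance this is 39.37 N acting down the slope.
Maximum static friction: μ_s N = 0.65 × 1099 = 714.1 N.
|f_req| = 39.37 ≤ 714.1 N → the container is in equilibrium; friction equals the required value.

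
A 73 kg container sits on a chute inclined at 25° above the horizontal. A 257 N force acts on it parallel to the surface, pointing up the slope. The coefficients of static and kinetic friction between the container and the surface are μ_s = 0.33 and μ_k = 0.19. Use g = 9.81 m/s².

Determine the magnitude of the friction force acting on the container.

f ≈ 45.6 N (up the incline)

The normal reaction is N = m g cos θ = 649 N.
For equilibrium along the incline the friction force must supply f = m g sin θ − P = 302.6 − 257 = 45.65 N (positive meaning up-slope).
Maximum static friction available: μ_s N = 0.33 × 649 = 214.2 N.
Since |45.65| ≤ 214.2 N, the container remains in static equilibrium and friction takes exactly the required value.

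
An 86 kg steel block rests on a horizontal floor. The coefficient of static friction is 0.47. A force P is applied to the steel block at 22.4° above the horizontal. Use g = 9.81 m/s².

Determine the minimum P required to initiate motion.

N = m g − P sin α (the pull lifts the steel block).
At impending slip, P cos α = μ_s N = μ_s (m g − P sin α).
Solving: P (cos α + μ_s sin α) = μ_s m g → P = 0.47×844/(cos 22.4° + 0.47 sin 22.4°) = 397/1.104 = 359 N.

P ≈ 359 N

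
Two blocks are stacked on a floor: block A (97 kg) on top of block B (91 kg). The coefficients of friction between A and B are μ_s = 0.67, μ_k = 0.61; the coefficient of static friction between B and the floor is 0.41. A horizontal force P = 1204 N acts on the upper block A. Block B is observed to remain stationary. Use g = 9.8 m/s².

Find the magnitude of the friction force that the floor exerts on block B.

The normal force B exerts on A is simply A's weight, N₁ = 950.6 N.
So the A–B interface can sustain at most μ_s N₁ = 636.9 N of static friction.
Since P = 1204 N > 636.9 N, A slides on B; the A–B friction is kinetic: f₁ = μ_k N₁ = 0.61×950.6 = 580 N.
B experiences an equal 580 N forward from A (third law). B is in equilibrium, so the floor supplies f₂ = 580 N of static friction (limit μ_s(m_A+m_B)g = 755.4 N, not exceeded).

f ≈ 580 N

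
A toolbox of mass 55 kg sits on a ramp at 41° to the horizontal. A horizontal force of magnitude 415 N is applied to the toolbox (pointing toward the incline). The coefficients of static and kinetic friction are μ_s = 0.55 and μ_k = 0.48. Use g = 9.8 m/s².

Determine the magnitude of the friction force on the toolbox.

Resolve perpendicular to the incline: N = m g cos θ + P sin θ = 55×9.8×cos 41° + 415×sin 41° = 679.1 N.
Parallel to the incline: P cos θ − m g sin θ = 313.2 − 353.6 = -40.41 N; the friction needed to balance this is 40.41 N acting up the slope.
Maximum static friction: μ_s N = 0.55 × 679.1 = 373.5 N.
|f_req| = 40.41 ≤ 373.5 N → the toolbox is in equilibrium; friction equals the required value.

f ≈ 40.4 N (up the incline)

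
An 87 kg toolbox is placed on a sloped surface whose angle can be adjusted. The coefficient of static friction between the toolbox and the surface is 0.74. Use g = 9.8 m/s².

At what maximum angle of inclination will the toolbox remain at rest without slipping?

θ_max ≈ 36.5°

At the slip threshold, m g sin θ = μ_s · m g cos θ, so tan θ = μ_s.
θ_max = arctan(0.74) = 36.5°.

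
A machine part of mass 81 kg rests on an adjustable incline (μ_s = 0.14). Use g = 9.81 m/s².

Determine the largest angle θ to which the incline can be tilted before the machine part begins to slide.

At the slip threshold, m g sin θ = μ_s · m g cos θ, so tan θ = μ_s.
θ_max = arctan(0.14) = 7.97°.

θ_max ≈ 7.97°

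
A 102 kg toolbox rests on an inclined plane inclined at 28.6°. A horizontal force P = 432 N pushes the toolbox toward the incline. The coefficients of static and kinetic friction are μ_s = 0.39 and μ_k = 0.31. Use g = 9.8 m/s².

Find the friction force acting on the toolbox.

Normal direction: N = m g cos θ + P sin θ = 1084 N.
Parallel to the incline: P cos θ − m g sin θ = 379.3 − 478.5 = -99.21 N; the friction needed to balance this is 99.21 N acting up the slope.
Maximum static friction: μ_s N = 0.39 × 1084 = 422.9 N.
Since 99.21 N is within the 422.9 N limit, the toolbox stays put and friction is exactly 99.2 N.

f ≈ 99.2 N (up the incline)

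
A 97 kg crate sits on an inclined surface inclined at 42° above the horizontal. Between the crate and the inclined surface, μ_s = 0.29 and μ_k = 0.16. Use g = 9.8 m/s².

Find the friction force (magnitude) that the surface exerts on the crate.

Normal force: N = m g cos θ = 97 × 9.8 × cos 42° = 706.4 N.
For equilibrium along the incline, friction must balance the weight component: f = m g sin θ = 636.1 N up the slope.
Static friction can supply at most μ_s N = 204.9 N.
Since |636.1| > 204.9 N, static friction cannot hold it; the crate slides down the incline and kinetic friction applies: f = μ_k N = 0.16 × 706.4 = 113 N.

f ≈ 113 N (up the incline)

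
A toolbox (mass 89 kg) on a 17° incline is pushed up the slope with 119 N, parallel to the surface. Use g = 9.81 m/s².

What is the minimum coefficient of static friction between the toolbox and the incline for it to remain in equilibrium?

μ_s,min ≈ 0.163

N = m g cos θ = 834.9 N.
Friction must make up the shortfall along the incline: f = m g sin θ − P = 255.3 − 119 = 136.3 N.
At the threshold f = μ_s N, so μ_s,min = 136.3/834.9 = 0.163.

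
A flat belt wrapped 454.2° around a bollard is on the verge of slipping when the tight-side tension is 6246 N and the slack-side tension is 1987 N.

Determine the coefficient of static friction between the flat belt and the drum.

T₂/T₁ = e^{μβ} → μ = ln(T₂/T₁)/β.
β = 454.2° = 7.927 rad.
μ = ln(6246/1987)/7.927 = ln(3.143)/7.927 = 0.144.

μ ≈ 0.144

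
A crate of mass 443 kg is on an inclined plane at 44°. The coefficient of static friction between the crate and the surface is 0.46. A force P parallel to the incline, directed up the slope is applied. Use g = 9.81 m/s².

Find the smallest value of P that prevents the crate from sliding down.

P_min ≈ 1580 N

The crate tends to slide down (tan θ > μ_s), so at the point of impending slip friction acts up-slope at its limit: f = μ_s N.
P is parallel to the surface, so N = m g cos θ = 3130 N.
Along the incline: P + μ_s N = m g sin θ, so P = 3020 − 0.46×3130 = 1580 N.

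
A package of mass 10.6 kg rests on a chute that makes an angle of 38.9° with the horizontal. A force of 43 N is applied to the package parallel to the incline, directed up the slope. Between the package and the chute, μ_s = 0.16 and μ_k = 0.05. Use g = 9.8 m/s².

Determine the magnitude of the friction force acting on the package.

Normal force: N = m g cos θ = 10.6 × 9.8 × cos 38.9° = 80.84 N.
The friction needed for equilibrium is m g sin θ − P = 65.23 − 43 = 22.23 N, measured positive up-slope.
Static friction can supply at most μ_s N = 12.94 N.
Since |22.23| > 12.94 N, static friction cannot hold it; the package slides down the incline and kinetic friction applies: f = μ_k N = 0.05 × 80.84 = 4.04 N.

f ≈ 4.04 N (up the incline)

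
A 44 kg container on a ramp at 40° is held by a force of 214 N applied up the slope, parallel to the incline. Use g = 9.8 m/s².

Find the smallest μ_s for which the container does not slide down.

N = m g cos θ = 330.3 N.
Friction must make up the shortfall along the incline: f = m g sin θ − P = 277.2 − 214 = 63.17 N.
At the threshold f = μ_s N, so μ_s,min = 63.17/330.3 = 0.191.

μ_s,min ≈ 0.191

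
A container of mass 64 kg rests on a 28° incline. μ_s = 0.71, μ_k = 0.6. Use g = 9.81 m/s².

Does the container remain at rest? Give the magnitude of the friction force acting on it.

N = m g cos θ = 554 N.
Down-slope weight component: m g sin θ = 295 N.
μ_s N = 394 N.
295 ≤ 394 N, so it stays put; friction = 295 N.

f ≈ 295 N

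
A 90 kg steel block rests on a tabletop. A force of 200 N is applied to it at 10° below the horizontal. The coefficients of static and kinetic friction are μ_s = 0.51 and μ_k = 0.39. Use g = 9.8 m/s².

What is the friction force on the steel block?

f ≈ 197 N

The vertical component of P adds to the normal force: N = m g + P sin α = 882 + 34.73 = 916.7 N.
For equilibrium, f = P cos α = 200×cos 10° = 197 N.
μ_s N = 0.51 × 916.7 = 467.5 N.
197 ≤ 467.5 N → static; friction equals the required 197 N.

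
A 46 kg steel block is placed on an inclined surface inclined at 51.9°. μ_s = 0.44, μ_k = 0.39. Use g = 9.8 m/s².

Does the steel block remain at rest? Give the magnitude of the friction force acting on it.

N = m g cos θ = 278 N.
Down-slope weight component: m g sin θ = 355 N.
μ_s N = 122 N.
355 > 122 N, so it slides; kinetic friction f = μ_k N = 0.39×278 = 108 N.

f ≈ 108 N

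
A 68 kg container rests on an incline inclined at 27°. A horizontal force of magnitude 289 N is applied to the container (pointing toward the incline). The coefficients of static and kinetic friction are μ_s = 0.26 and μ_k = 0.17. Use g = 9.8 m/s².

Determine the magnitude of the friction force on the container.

f ≈ 45 N (up the incline)

The horizontal push has a component P sin θ into the surface, so N = m g cos θ + P sin θ = 593.8 + 131.2 = 725 N.
Along the incline, the net driving force (taking up-slope positive) is P cos θ − m g sin θ = 257.5 − 302.5 = -45.04 N, so equilibrium requires friction f = 45.04 N (up-slope).
Maximum static friction: μ_s N = 0.26 × 725 = 188.5 N.
|f_req| = 45.04 ≤ 188.5 N → the container is in equilibrium; friction equals the required value.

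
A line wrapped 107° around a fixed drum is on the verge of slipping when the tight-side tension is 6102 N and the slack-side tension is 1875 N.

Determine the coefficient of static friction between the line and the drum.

T₂/T₁ = e^{μβ} → μ = ln(T₂/T₁)/β.
β = 107° = 1.868 rad.
μ = ln(6102/1875)/1.868 = ln(3.254)/1.868 = 0.632.

μ ≈ 0.632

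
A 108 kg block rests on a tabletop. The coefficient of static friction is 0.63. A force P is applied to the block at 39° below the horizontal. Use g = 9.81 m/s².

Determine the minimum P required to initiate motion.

P ≈ 1750 N

N = m g + P sin α (the push presses the block into the tabletop).
At impending slip, P cos α = μ_s N = μ_s (m g + P sin α).
Solving: P (cos α − μ_s sin α) = μ_s m g → P = 0.63×1060/(cos 39° − 0.63 sin 39°) = 667/0.3807 = 1750 N.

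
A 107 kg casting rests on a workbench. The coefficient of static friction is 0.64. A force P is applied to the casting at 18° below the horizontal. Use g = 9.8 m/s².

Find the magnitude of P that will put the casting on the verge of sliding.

P ≈ 891 N

N = m g + P sin α (the push presses the casting into the workbench).
At impending slip, P cos α = μ_s N = μ_s (m g + P sin α).
Solving: P (cos α − μ_s sin α) = μ_s m g → P = 0.64×1050/(cos 18° − 0.64 sin 18°) = 671/0.7533 = 891 N.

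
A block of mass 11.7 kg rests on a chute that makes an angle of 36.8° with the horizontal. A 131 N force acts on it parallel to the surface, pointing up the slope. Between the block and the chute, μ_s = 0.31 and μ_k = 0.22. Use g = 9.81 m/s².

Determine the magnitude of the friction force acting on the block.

Normal force: N = m g cos θ = 11.7 × 9.81 × cos 36.8° = 91.91 N.
Parallel to the incline, ΣF = 0 gives f = m g sin θ − P = 68.75 − 131 = -62.25 N (up-slope positive).
Static friction can supply at most μ_s N = 28.49 N.
|-62.25| exceeds 28.49 N, so the block slips up-slope; friction is kinetic, f = μ_k N = 0.22×91.91 = 20.2 N.

f ≈ 20.2 N (down the incline)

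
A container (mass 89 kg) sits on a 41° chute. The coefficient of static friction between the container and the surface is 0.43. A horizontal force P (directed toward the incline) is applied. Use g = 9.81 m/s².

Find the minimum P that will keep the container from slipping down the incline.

The container tends to slide down (tan θ > μ_s), so at the point of impending slip friction acts up-slope at its limit: f = μ_s N.
Perpendicular to the incline: N = m g cos θ + P sin θ.
Along the incline: P cos θ + μ_s N = m g sin θ, i.e. P cos θ + μ_s (m g cos θ + P sin θ) = m g sin θ.
Solving, P (cos θ + μ_s sin θ) = m g (sin θ − μ_s cos θ), so P = 873×0.3315/1.037 = 279 N.

P_min ≈ 279 N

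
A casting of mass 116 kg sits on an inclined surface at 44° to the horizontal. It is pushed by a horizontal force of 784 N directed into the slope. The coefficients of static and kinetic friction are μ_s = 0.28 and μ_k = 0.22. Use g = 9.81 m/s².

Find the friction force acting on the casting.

The horizontal push has a component P sin θ into the surface, so N = m g cos θ + P sin θ = 818.6 + 544.6 = 1363 N.
Along the incline, the net driving force (taking up-slope positive) is P cos θ − m g sin θ = 564 − 790.5 = -226.5 N, so equilibrium requires friction f = 226.5 N (up-slope).
Maximum static friction: μ_s N = 0.28 × 1363 = 381.7 N.
Since 226.5 N is within the 381.7 N limit, the casting stays put and friction is exactly 227 N.

f ≈ 227 N (up the incline)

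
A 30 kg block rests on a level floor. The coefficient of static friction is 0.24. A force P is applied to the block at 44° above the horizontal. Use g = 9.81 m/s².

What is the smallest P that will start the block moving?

P ≈ 79.7 N

N = m g − P sin α (the pull lifts the block).
At impending slip, P cos α = μ_s N = μ_s (m g − P sin α).
Solving: P (cos α + μ_s sin α) = μ_s m g → P = 0.24×294/(cos 44° + 0.24 sin 44°) = 70.6/0.8861 = 79.7 N.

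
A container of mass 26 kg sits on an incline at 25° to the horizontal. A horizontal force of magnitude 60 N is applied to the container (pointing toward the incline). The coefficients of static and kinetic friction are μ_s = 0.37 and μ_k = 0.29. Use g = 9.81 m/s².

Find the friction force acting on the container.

f ≈ 53.4 N (up the incline)

Resolve perpendicular to the incline: N = m g cos θ + P sin θ = 26×9.81×cos 25° + 60×sin 25° = 256.5 N.
Parallel to the incline: P cos θ − m g sin θ = 54.38 − 107.8 = -53.41 N; the friction needed to balance this is 53.41 N acting up the slope.
Maximum static friction: μ_s N = 0.37 × 256.5 = 94.91 N.
Since 53.41 N is within the 94.91 N limit, the container stays put and friction is exactly 53.4 N.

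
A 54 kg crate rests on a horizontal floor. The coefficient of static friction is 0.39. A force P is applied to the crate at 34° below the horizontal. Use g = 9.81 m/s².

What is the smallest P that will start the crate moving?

N = m g + P sin α (the push presses the crate into the horizontal floor).
At impending slip, P cos α = μ_s N = μ_s (m g + P sin α).
Solving: P (cos α − μ_s sin α) = μ_s m g → P = 0.39×530/(cos 34° − 0.39 sin 34°) = 207/0.611 = 338 N.

P ≈ 338 N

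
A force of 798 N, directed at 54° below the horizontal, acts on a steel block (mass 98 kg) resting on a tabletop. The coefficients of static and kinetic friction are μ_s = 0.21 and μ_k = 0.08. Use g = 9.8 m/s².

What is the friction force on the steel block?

Vertical equilibrium gives N = m g + P sin α = 1606 N.
The horizontal driving force is P cos α = 469.1 N, so equilibrium needs friction f = 469.1 N.
The static-friction limit is μ_s N = 337.3 N.
469.1 > 337.3 N → the steel block slides; f = μ_k N = 0.08×1606 = 128 N.

f ≈ 128 N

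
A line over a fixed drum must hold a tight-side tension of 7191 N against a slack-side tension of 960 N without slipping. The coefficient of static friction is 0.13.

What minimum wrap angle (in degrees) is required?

β_min ≈ 887°

T₂/T₁ = e^{μβ} → β = ln(T₂/T₁)/μ.
β = ln(7191/960)/0.13 = 2.014/0.13 = 15.49 rad.
In degrees: β = 15.49 × 180/π = 887°.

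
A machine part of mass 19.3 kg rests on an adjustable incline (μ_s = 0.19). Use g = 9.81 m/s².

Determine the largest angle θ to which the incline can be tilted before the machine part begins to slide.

θ_max ≈ 10.8°

At the slip threshold, m g sin θ = μ_s · m g cos θ, so tan θ = μ_s.
θ_max = arctan(0.19) = 10.8°.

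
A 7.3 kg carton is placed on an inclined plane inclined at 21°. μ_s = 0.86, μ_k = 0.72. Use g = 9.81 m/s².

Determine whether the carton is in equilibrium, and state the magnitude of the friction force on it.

f ≈ 25.7 N

N = m g cos θ = 66.9 N.
Down-slope weight component: m g sin θ = 25.7 N.
μ_s N = 57.5 N.
25.7 ≤ 57.5 N, so it stays put; friction = 25.7 N.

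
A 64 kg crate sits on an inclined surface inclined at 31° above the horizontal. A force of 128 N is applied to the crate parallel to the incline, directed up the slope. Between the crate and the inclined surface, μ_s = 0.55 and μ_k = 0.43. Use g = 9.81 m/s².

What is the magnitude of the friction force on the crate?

Normal force: N = m g cos θ = 64 × 9.81 × cos 31° = 538.2 N.
Parallel to the incline, ΣF = 0 gives f = m g sin θ − P = 323.4 − 128 = 195.4 N (up-slope positive).
Static friction can supply at most μ_s N = 296 N.
Since |195.4| ≤ 296 N, static friction is sufficient; f equals the required value, not μ_s N.

f ≈ 195 N (up the incline)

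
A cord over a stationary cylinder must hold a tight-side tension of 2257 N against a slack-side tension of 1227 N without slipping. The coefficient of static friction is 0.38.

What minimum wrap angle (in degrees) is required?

T₂/T₁ = e^{μβ} → β = ln(T₂/T₁)/μ.
β = ln(2257/1227)/0.38 = 0.6095/0.38 = 1.604 rad.
In degrees: β = 1.604 × 180/π = 91.9°.

β_min ≈ 91.9°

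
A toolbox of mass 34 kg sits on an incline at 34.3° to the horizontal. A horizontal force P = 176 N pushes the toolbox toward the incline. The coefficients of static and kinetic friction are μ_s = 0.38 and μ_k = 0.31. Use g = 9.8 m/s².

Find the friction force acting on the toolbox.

f ≈ 42.4 N (up the incline)

The horizontal push has a component P sin θ into the surface, so N = m g cos θ + P sin θ = 275.3 + 99.18 = 374.4 N.
Parallel to the incline: P cos θ − m g sin θ = 145.4 − 187.8 = -42.37 N; the friction needed to balance this is 42.37 N acting up the slope.
Maximum static friction: μ_s N = 0.38 × 374.4 = 142.3 N.
Since 42.37 N is within the 142.3 N limit, the toolbox stays put and friction is exactly 42.4 N.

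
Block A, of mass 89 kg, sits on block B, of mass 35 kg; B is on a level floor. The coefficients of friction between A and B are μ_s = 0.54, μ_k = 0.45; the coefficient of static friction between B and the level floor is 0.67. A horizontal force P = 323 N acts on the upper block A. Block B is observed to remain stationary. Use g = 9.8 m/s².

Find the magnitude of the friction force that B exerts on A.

f ≈ 323 N

The normal force B exerts on A is simply A's weight, N₁ = 872.2 N.
Maximum static friction on A from B: μ_s N₁ = 0.54×872.2 = 471 N.
Since P = 323 N ≤ 471 N, A does not slip on B; friction on A equals P = 323 N.
B experiences an equal 323 N forward from A (third law). B is in equilibrium, so the floor supplies f₂ = 323 N of static friction (limit μ_s(m_A+m_B)g = 814.2 N, not exceeded).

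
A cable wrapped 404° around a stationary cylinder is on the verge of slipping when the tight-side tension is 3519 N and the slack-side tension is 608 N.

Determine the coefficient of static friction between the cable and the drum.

T₂/T₁ = e^{μβ} → μ = ln(T₂/T₁)/β.
β = 404° = 7.051 rad.
μ = ln(3519/608)/7.051 = ln(5.788)/7.051 = 0.249.

μ ≈ 0.249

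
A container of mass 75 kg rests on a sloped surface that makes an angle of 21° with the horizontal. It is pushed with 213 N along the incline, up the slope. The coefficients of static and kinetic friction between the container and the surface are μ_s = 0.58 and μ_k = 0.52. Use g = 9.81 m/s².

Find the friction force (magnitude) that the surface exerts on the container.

f ≈ 50.7 N (up the incline)

Normal force: N = m g cos θ = 75 × 9.81 × cos 21° = 686.9 N.
The friction needed for equilibrium is m g sin θ − P = 263.7 − 213 = 50.67 N, measured positive up-slope.
Maximum static friction available: μ_s N = 0.58 × 686.9 = 398.4 N.
Since |50.67| ≤ 398.4 N, static friction is sufficient; f equals the required value, not μ_s N.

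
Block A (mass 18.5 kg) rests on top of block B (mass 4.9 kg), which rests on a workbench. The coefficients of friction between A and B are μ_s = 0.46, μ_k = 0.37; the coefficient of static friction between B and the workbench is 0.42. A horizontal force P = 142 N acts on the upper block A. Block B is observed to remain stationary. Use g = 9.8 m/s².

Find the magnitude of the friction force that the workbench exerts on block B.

f ≈ 67.1 N

Between the blocks, N₁ = m_A g = 181.3 N.
So the A–B interface can sustain at most μ_s N₁ = 83.4 N of static friction.
P = 142 N exceeds that limit, so A slips over B and the interface friction becomes kinetic: f₁ = μ_k N₁ = 0.37×181.3 = 67.1 N.
By Newton's third law B feels 67.1 N forward from A. With B stationary, the floor's static friction on B balances it: f₂ = 67.1 N (well within μ_s(m_A+m_B)g = 96.31 N).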